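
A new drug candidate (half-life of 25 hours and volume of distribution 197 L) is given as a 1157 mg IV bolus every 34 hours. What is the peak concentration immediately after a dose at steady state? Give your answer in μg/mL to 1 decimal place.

τ/t½ = 34/25 ≈ 1.36, so fraction remaining f = (1/2)^(34/25) ≈ 0.3896.
Accumulation ratio R = 1/(1 − f) ≈ 1/0.6104 ≈ 1.6383.
Each bolus raises the concentration by D/Vd = 1157/197 ≈ 5.873 μg/mL.
Cmax,ss = C₀/(1 − f) ≈ 5.873/0.6104 ≈ 9.622 μg/mL.

9.6 μg/mL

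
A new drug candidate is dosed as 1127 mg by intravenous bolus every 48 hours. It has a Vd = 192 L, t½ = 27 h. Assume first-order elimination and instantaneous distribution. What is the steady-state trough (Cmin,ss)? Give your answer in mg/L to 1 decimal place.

Over one 48-h interval, 48/27 ≈ 1.7778 half-lives elapse, leaving f ≈ 0.2916 of each dose.
At steady state, accumulation factor R = 1/(1 − e^(−kτ)) ≈ 1.4116.
Single-dose peak C₀ = D/Vd = 1127/192 ≈ 5.870 mg/L.
Steady-state peak Cmax,ss = C₀·R ≈ 5.870 × 1.4116 ≈ 8.286 mg/L.
One interval later, Cmin,ss = Cmax,ss·e^(−kτ) ≈ 8.286 × 0.2916 ≈ 2.416 mg/L.

2.4 mg/L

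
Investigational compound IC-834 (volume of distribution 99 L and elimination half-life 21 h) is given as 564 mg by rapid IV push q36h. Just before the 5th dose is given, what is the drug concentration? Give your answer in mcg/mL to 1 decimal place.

f = (1/2)^(τ/t½) = (1/2)^(36/21) ≈ 0.3048.
C₀ = D/Vd = 564/99 ≈ 5.697 mcg/mL.
Before the 5th dose, 4 doses have been given. Superposition: Cmin = C₀·(f + f² + … + f^4).
≈ 5.697 × (0.3048 + 0.0929 + 0.0283 + 0.0086) ≈ 5.697 × 0.4346 ≈ 2.476 mcg/mL.

2.5 mcg/mL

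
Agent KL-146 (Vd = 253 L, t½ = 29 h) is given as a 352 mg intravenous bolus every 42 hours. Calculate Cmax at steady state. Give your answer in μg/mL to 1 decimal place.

2.2 μg/mL

k = ln2/t½ = ln2/29 ≈ 0.023902 h⁻¹; fraction remaining f = e^(−kτ) = e^(−0.023902×42) ≈ 0.3665.
Accumulation ratio R = 1/(1 − f) ≈ 1/0.6335 ≈ 1.5785.
Each bolus raises the concentration by D/Vd = 352/253 ≈ 1.391 μg/mL.
Steady-state peak Cmax,ss = C₀·R ≈ 1.391 × 1.5785 ≈ 2.196 μg/mL.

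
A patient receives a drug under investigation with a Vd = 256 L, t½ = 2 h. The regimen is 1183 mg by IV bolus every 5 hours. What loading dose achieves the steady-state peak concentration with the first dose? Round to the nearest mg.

f = (1/2)^(5/2) ≈ 0.176777; accumulation ratio R = 1/(1−f) ≈ 1.21474.
Loading dose to hit Cmax,ss on first dose: D_load = D_maint·R ≈ 1183 × 1.21474 ≈ 1437.04 mg.

1437 mg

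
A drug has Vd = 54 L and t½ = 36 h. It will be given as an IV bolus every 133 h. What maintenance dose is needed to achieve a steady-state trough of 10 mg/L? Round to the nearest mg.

τ/t½ = 133/36 ≈ 3.6944, so f = (1/2)^(133/36) ≈ 0.077243.
Cmin,ss = (D/Vd)·f/(1−f), so D = Cmin,ss·Vd·(1−f)/f.
D = 10 × 54 × (1−f)/f ≈ 10 × 54 × 11.94616 ≈ 6450.93 mg.

6451 mg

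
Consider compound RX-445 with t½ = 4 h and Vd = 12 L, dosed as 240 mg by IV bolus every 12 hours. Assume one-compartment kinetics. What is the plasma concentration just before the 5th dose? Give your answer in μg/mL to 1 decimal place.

f = (1/2)^(τ/t½) = (1/2)^(12/4) ≈ 0.1250.
C₀ = D/Vd = 240/12 ≈ 20.000 μg/mL.
Before the 5th dose, 4 doses have been given. Superposition: Cmin = C₀·(f + f² + … + f^4).
≈ 20.000 × (0.1250 + 0.0156 + 0.0020 + 0.0002) ≈ 20.000 × 0.1428 ≈ 2.856 μg/mL.

2.9 μg/mL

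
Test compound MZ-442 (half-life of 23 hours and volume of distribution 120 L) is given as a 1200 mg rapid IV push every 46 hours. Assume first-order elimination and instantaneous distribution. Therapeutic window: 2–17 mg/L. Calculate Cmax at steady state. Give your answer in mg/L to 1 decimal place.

The dosing interval is 2 half-lives, so f = 2^(−2) = 0.25.
Accumulation ratio R = 1/(1 − f) = 1/0.75 = 4/3.
Single-dose peak C₀ = D/Vd = 1200/120 = 10 mg/L.
Steady-state peak Cmax,ss = C₀·R = 10 × 4/3 ≈ 13.333 mg/L.
Peak 13.3 mg/L vs MTC 17 mg/L: below toxic threshold.

13.3 mg/L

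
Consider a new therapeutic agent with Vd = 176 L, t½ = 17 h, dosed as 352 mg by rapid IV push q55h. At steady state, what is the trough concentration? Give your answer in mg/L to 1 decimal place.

Over one 55-h interval, 55/17 ≈ 3.2353 half-lives elapse, leaving f ≈ 0.1062 of each dose.
At steady state, accumulation factor R = 1/(1 − e^(−kτ)) ≈ 1.1188.
Each bolus raises the concentration by D/Vd = 352/176 ≈ 2.000 mg/L.
Steady-state peak Cmax,ss = C₀·R ≈ 2.000 × 1.1188 ≈ 2.238 mg/L.
Steady-state trough Cmin,ss = Cmax,ss·f ≈ 2.238 × 0.1062 ≈ 0.238 mg/L.

0.2 mg/L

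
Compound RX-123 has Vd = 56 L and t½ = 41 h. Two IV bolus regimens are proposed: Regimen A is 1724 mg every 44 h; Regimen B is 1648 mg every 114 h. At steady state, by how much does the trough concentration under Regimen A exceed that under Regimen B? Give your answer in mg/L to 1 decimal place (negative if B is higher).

22.9 mg/L

Regimen A: f = (1/2)^(44/41) ≈ 0.4753; Cmin,ss = (1724/56)·f/(1−f) ≈ 27.887 mg/L.
Regimen B: f = (1/2)^(114/41) ≈ 0.1455; Cmin,ss = (1648/56)·f/(1−f) ≈ 5.011 mg/L.
Difference ≈ 27.887 − 5.011 ≈ 22.876 mg/L.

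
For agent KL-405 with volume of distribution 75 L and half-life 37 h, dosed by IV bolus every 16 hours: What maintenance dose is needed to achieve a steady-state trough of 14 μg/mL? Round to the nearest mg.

τ/t½ = 16/37 ≈ 0.43243, so f = (1/2)^(16/37) ≈ 0.741011.
Cmin,ss = (D/Vd)·f/(1−f), so D = Cmin,ss·Vd·(1−f)/f.
D = 14 × 75 × (1−f)/f ≈ 14 × 75 × 0.34951 ≈ 366.99 mg.

367 mg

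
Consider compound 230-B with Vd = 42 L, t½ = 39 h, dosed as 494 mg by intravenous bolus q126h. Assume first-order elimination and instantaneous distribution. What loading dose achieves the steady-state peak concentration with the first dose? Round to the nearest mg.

f = (1/2)^(126/39) ≈ 0.106523; accumulation ratio R = 1/(1−f) ≈ 1.11922.
Loading dose to hit Cmax,ss on first dose: D_load = D_maint·R ≈ 494 × 1.11922 ≈ 552.89 mg.

553 mg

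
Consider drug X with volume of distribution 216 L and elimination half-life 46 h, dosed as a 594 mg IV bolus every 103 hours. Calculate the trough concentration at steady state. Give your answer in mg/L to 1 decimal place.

Over one 103-h interval, 103/46 ≈ 2.2391 half-lives elapse, leaving f ≈ 0.2118 of each dose.
Accumulation ratio R = 1/(1 − f) ≈ 1/0.7882 ≈ 1.2687.
Single-dose peak C₀ = D/Vd = 594/216 ≈ 2.750 mg/L.
Cmax,ss = C₀/(1 − f) ≈ 2.750/0.7882 ≈ 3.489 mg/L.
Steady-state trough Cmin,ss = Cmax,ss·f ≈ 3.489 × 0.2118 ≈ 0.739 mg/L.

0.7 mg/L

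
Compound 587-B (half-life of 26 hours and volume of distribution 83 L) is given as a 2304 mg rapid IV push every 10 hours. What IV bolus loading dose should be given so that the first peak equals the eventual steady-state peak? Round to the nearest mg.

f = (1/2)^(10/26) ≈ 0.765983; accumulation ratio R = 1/(1−f) ≈ 4.27319.
Loading dose to hit Cmax,ss on first dose: D_load = D_maint·R ≈ 2304 × 4.27319 ≈ 9845.43 mg.

9845 mg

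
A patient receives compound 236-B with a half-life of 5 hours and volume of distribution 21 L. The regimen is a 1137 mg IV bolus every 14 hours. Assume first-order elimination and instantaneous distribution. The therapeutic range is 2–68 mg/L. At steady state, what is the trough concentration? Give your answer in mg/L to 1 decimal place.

τ/t½ = 14/5 ≈ 2.8, so fraction remaining f = (1/2)^(14/5) ≈ 0.1436.
At steady state, accumulation factor R = 1/(1 − e^(−kτ)) ≈ 1.1677.
Single-dose peak C₀ = D/Vd = 1137/21 ≈ 54.143 mg/L.
Cmax,ss = C₀/(1 − f) ≈ 54.143/0.8564 ≈ 63.222 mg/L.
One interval later, Cmin,ss = Cmax,ss·e^(−kτ) ≈ 63.222 × 0.1436 ≈ 9.079 mg/L.
Trough 9.1 mg/L vs MEC 2 mg/L: adequate.

9.1 mg/L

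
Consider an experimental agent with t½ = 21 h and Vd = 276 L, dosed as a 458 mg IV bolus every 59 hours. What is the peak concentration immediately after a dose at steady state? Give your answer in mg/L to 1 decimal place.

τ/t½ = 59/21 ≈ 2.8095, so fraction remaining f = (1/2)^(59/21) ≈ 0.1426.
Accumulation ratio R = 1/(1 − f) ≈ 1/0.8574 ≈ 1.1663.
Single-dose peak C₀ = D/Vd = 458/276 ≈ 1.659 mg/L.
Cmax,ss = C₀/(1 − f) ≈ 1.659/0.8574 ≈ 1.935 mg/L.

1.9 mg/L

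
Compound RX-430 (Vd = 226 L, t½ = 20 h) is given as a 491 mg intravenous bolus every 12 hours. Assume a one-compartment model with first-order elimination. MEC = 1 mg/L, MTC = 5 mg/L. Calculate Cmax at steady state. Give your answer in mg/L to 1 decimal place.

6.4 mg/L

k = ln2/t½ = ln2/20 ≈ 0.034657 h⁻¹; fraction remaining f = e^(−kτ) = e^(−0.034657×12) ≈ 0.6598.
At steady state, accumulation factor R = 1/(1 − e^(−kτ)) ≈ 2.9394.
Each bolus raises the concentration by D/Vd = 491/226 ≈ 2.173 mg/L.
Steady-state peak Cmax,ss = C₀·R ≈ 2.173 × 2.9394 ≈ 6.387 mg/L.
Peak 6.4 mg/L vs MTC 5 mg/L: exceeds toxic threshold.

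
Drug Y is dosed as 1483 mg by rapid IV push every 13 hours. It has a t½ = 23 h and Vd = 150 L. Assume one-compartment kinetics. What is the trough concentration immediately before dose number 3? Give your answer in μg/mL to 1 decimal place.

11.2 μg/mL

f = (1/2)^(τ/t½) = (1/2)^(13/23) ≈ 0.6759.
C₀ = D/Vd = 1483/150 ≈ 9.887 μg/mL.
Before the 3rd dose, 2 doses have been given. Superposition: Cmin = C₀·(f + f²).
≈ 9.887 × (0.6759 + 0.4568) ≈ 9.887 × 1.1327 ≈ 11.199 μg/mL.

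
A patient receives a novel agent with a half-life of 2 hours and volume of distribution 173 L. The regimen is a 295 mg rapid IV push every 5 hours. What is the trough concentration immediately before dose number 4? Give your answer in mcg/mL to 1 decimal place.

f = (1/2)^(τ/t½) = (1/2)^(5/2) ≈ 0.1768.
C₀ = D/Vd = 295/173 ≈ 1.705 mcg/mL.
Before the 4th dose, 3 doses have been given. Superposition: Cmin = C₀·(f + f² + … + f^3).
≈ 1.705 × (0.1768 + 0.0313 + 0.0055) ≈ 1.705 × 0.2136 ≈ 0.364 mcg/mL.

0.4 mcg/mL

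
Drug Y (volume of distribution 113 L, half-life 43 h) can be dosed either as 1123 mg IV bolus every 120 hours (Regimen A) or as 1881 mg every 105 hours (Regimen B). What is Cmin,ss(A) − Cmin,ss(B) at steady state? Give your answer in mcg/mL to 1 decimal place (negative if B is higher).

Regimen A: f = (1/2)^(120/43) ≈ 0.1445; Cmin,ss = (1123/113)·f/(1−f) ≈ 1.679 mcg/mL.
Regimen B: f = (1/2)^(105/43) ≈ 0.1840; Cmin,ss = (1881/113)·f/(1−f) ≈ 3.754 mcg/mL.
Difference ≈ 1.679 − 3.754 ≈ -2.075 mcg/mL.

-2.1 mcg/mL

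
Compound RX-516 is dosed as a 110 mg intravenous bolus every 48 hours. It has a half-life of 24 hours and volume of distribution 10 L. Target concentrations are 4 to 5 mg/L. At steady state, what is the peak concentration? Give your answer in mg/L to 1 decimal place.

14.7 mg/L

τ = 48 h = 2 half-lives, so f = (1/2)^2 = 0.25.
At steady state, R = 1/(1 − 0.25) = 4/3.
Single-dose peak C₀ = D/Vd = 110/10 = 11 mg/L.
Steady-state peak Cmax,ss = C₀·R = 11 × 4/3 ≈ 14.667 mg/L.
Peak 14.7 mg/L vs MTC 5 mg/L: exceeds toxic threshold.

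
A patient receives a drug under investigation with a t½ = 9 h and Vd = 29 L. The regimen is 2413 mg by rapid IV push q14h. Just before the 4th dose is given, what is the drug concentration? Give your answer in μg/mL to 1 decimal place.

41.2 μg/mL

f = (1/2)^(τ/t½) = (1/2)^(14/9) ≈ 0.3402.
C₀ = D/Vd = 2413/29 ≈ 83.207 μg/mL.
Before the 4th dose, 3 doses have been given. Superposition: Cmin = C₀·(f + f² + … + f^3).
≈ 83.207 × (0.3402 + 0.1157 + 0.0394) ≈ 83.207 × 0.4953 ≈ 41.212 μg/mL.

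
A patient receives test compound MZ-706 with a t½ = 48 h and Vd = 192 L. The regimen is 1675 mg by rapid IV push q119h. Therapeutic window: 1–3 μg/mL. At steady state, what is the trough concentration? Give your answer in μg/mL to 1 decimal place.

1.9 μg/mL

Over one 119-h interval, 119/48 ≈ 2.4792 half-lives elapse, leaving f ≈ 0.1793 of each dose.
Single-dose peak C₀ = D/Vd = 1675/192 ≈ 8.724 μg/mL.
Steady-state trough Cmin,ss = C₀·f/(1−f) ≈ 8.724 × 0.1793/0.8207 ≈ 1.906 μg/mL.
Trough 1.9 μg/mL vs MEC 1 μg/mL: adequate.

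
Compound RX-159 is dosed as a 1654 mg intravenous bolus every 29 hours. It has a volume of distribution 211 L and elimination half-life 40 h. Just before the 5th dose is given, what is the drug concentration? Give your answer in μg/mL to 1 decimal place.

10.4 μg/mL

f = (1/2)^(τ/t½) = (1/2)^(29/40) ≈ 0.6050.
C₀ = D/Vd = 1654/211 ≈ 7.839 μg/mL.
Before the 5th dose, 4 doses have been given. Superposition: Cmin = C₀·(f + f² + … + f^4).
≈ 7.839 × (0.6050 + 0.3660 + 0.2214 + 0.1340) ≈ 7.839 × 1.3264 ≈ 10.398 μg/mL.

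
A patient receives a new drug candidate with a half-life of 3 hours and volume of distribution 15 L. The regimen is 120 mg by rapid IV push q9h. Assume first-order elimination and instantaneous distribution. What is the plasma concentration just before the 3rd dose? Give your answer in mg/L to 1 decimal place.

1.1 mg/L

f = (1/2)^(τ/t½) = (1/2)^(9/3) ≈ 0.1250.
C₀ = D/Vd = 120/15 ≈ 8.000 mg/L.
Before the 3rd dose, 2 doses have been given. Superposition: Cmin = C₀·(f + f²).
≈ 8.000 × (0.1250 + 0.0156) ≈ 8.000 × 0.1406 ≈ 1.125 mg/L.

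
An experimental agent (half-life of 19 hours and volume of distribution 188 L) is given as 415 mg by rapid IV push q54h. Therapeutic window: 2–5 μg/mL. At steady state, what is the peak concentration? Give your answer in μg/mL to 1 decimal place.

2.6 μg/mL

τ/t½ = 54/19 ≈ 2.8421, so fraction remaining f = (1/2)^(54/19) ≈ 0.1395.
Accumulation ratio R = 1/(1 − f) ≈ 1/0.8605 ≈ 1.1621.
Each bolus raises the concentration by D/Vd = 415/188 ≈ 2.207 μg/mL.
Steady-state peak Cmax,ss = C₀·R ≈ 2.207 × 1.1621 ≈ 2.565 μg/mL.
Peak 2.6 μg/mL vs MTC 5 μg/mL: below toxic threshold.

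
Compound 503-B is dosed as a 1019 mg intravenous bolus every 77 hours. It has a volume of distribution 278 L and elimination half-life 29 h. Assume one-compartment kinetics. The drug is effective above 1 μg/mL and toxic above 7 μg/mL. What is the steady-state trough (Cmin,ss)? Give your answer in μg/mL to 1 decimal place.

k = ln2/t½ = ln2/29 ≈ 0.023902 h⁻¹; fraction remaining f = e^(−kτ) = e^(−0.023902×77) ≈ 0.1587.
Each bolus raises the concentration by D/Vd = 1019/278 ≈ 3.665 μg/mL.
Steady-state trough Cmin,ss = C₀·f/(1−f) ≈ 3.665 × 0.1587/0.8413 ≈ 0.691 μg/mL.
Trough 0.7 μg/mL vs MEC 1 μg/mL: subtherapeutic.

0.7 μg/mL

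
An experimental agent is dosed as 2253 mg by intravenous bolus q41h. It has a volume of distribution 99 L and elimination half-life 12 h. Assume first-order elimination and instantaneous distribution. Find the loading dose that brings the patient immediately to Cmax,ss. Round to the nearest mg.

f = (1/2)^(41/12) ≈ 0.093644; accumulation ratio R = 1/(1−f) ≈ 1.10332.
Loading dose to hit Cmax,ss on first dose: D_load = D_maint·R ≈ 2253 × 1.10332 ≈ 2485.78 mg.

2486 mg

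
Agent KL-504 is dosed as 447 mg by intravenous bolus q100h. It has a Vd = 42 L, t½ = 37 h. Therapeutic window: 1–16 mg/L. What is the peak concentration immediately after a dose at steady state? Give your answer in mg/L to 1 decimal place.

Over one 100-h interval, 100/37 ≈ 2.7027 half-lives elapse, leaving f ≈ 0.1536 of each dose.
At steady state, accumulation factor R = 1/(1 − e^(−kτ)) ≈ 1.1815.
Single-dose peak C₀ = D/Vd = 447/42 ≈ 10.643 mg/L.
Steady-state peak Cmax,ss = C₀·R ≈ 10.643 × 1.1815 ≈ 12.575 mg/L.
Peak 12.6 mg/L vs MTC 16 mg/L: below toxic threshold.

12.6 mg/L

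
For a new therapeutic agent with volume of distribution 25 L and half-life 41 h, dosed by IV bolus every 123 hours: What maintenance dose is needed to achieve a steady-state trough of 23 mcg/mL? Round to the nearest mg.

τ/t½ = 123/41 ≈ 3, so f = (1/2)^(123/41) ≈ 0.125000.
Cmin,ss = (D/Vd)·f/(1−f), so D = Cmin,ss·Vd·(1−f)/f.
D = 23 × 25 × (1−f)/f ≈ 23 × 25 × 7.00000 ≈ 4025.00 mg.

4025 mg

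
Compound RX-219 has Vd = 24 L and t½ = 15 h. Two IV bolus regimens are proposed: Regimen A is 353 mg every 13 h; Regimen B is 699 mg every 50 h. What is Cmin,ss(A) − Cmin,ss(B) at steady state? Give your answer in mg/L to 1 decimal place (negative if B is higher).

14.7 mg/L

Regimen A: f = (1/2)^(13/15) ≈ 0.5484; Cmin,ss = (353/24)·f/(1−f) ≈ 17.861 mg/L.
Regimen B: f = (1/2)^(50/15) ≈ 0.0992; Cmin,ss = (699/24)·f/(1−f) ≈ 3.207 mg/L.
Difference ≈ 17.861 − 3.207 ≈ 14.654 mg/L.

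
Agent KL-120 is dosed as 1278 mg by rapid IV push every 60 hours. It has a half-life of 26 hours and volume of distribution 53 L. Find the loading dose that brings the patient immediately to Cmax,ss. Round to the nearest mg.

1601 mg

f = (1/2)^(60/26) ≈ 0.201983; accumulation ratio R = 1/(1−f) ≈ 1.25311.
Loading dose to hit Cmax,ss on first dose: D_load = D_maint·R ≈ 1278 × 1.25311 ≈ 1601.47 mg.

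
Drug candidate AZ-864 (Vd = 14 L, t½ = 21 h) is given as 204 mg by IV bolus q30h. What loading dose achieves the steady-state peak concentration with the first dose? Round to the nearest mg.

325 mg

f = (1/2)^(30/21) ≈ 0.371499; accumulation ratio R = 1/(1−f) ≈ 1.59109.
Loading dose to hit Cmax,ss on first dose: D_load = D_maint·R ≈ 204 × 1.59109 ≈ 324.58 mg.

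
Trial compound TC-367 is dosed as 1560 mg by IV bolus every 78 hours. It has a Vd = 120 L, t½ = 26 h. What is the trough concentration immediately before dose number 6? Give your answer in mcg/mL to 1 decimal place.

1.9 mcg/mL

f = (1/2)^(τ/t½) = (1/2)^(78/26) ≈ 0.1250.
C₀ = D/Vd = 1560/120 ≈ 13.000 mcg/mL.
Before the 6th dose, 5 doses have been given. Superposition: Cmin = C₀·(f + f² + … + f^5).
≈ 13.000 × (0.1250 + 0.0156 + 0.0020 + 0.0002 + 0.0000) ≈ 13.000 × 0.1428 ≈ 1.856 mcg/mL.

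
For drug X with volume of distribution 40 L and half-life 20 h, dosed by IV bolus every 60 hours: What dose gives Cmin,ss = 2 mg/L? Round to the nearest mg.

τ/t½ = 60/20 ≈ 3, so f = (1/2)^(60/20) ≈ 0.125000.
Cmin,ss = (D/Vd)·f/(1−f), so D = Cmin,ss·Vd·(1−f)/f.
D = 2 × 40 × (1−f)/f ≈ 2 × 40 × 7.00000 ≈ 560.00 mg.

560 mg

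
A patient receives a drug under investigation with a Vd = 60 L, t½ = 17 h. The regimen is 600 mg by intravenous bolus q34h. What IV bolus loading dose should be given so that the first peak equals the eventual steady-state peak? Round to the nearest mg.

800 mg

f = (1/2)^(34/17) ≈ 0.250000; accumulation ratio R = 1/(1−f) ≈ 1.33333.
Loading dose to hit Cmax,ss on first dose: D_load = D_maint·R ≈ 600 × 1.33333 ≈ 800.00 mg.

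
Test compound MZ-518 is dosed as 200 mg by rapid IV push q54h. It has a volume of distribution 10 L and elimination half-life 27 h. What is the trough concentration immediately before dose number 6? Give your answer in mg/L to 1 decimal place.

f = (1/2)^(τ/t½) = (1/2)^(54/27) ≈ 0.2500.
C₀ = D/Vd = 200/10 ≈ 20.000 mg/L.
Before the 6th dose, 5 doses have been given. Superposition: Cmin = C₀·(f + f² + … + f^5).
≈ 20.000 × (0.2500 + 0.0625 + 0.0156 + 0.0039 + 0.0010) ≈ 20.000 × 0.3330 ≈ 6.660 mg/L.

6.7 mg/L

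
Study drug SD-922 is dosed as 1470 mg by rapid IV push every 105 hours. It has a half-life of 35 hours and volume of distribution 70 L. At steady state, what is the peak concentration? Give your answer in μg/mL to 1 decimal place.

24.0 μg/mL

The dosing interval is 3 half-lives, so f = 2^(−3) = 0.125.
At steady state, R = 1/(1 − 0.125) = 8/7.
Single-dose peak C₀ = D/Vd = 1470/70 = 21 μg/mL.
Steady-state peak Cmax,ss = C₀·R = 21 × 8/7 ≈ 24.000 μg/mL.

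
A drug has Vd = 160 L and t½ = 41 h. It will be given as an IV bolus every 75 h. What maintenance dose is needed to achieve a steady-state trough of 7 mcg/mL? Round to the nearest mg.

2860 mg

τ/t½ = 75/41 ≈ 1.8293, so f = (1/2)^(75/41) ≈ 0.281407.
Cmin,ss = (D/Vd)·f/(1−f), so D = Cmin,ss·Vd·(1−f)/f.
D = 7 × 160 × (1−f)/f ≈ 7 × 160 × 2.55357 ≈ 2860.00 mg.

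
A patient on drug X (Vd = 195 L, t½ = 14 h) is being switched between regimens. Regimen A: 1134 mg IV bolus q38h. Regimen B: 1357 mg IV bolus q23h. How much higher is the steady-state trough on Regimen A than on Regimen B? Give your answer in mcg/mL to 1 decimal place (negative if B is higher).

-2.2 mcg/mL

Regimen A: f = (1/2)^(38/14) ≈ 0.1524; Cmin,ss = (1134/195)·f/(1−f) ≈ 1.046 mcg/mL.
Regimen B: f = (1/2)^(23/14) ≈ 0.3202; Cmin,ss = (1357/195)·f/(1−f) ≈ 3.278 mcg/mL.
Difference ≈ 1.046 − 3.278 ≈ -2.232 mcg/mL.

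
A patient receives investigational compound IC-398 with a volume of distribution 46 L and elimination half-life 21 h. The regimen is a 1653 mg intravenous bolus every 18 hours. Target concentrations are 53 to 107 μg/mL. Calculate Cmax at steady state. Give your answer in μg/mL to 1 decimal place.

k = ln2/t½ = ln2/21 ≈ 0.033007 h⁻¹; fraction remaining f = e^(−kτ) = e^(−0.033007×18) ≈ 0.5520.
At steady state, accumulation factor R = 1/(1 − e^(−kτ)) ≈ 2.2321.
Each bolus raises the concentration by D/Vd = 1653/46 ≈ 35.935 μg/mL.
Steady-state peak Cmax,ss = C₀·R ≈ 35.935 × 2.2321 ≈ 80.211 μg/mL.
Peak 80.2 μg/mL vs MTC 107 μg/mL: below toxic threshold.

80.2 μg/mL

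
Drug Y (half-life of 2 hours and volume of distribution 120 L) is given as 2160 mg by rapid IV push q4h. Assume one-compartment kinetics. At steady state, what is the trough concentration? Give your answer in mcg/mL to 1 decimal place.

The dosing interval is 2 half-lives, so f = 2^(−2) = 0.25.
Accumulation ratio R = 1/(1 − f) = 1/0.75 = 4/3.
Single-dose peak C₀ = D/Vd = 2160/120 = 18 mcg/mL.
Steady-state peak Cmax,ss = C₀·R = 18 × 4/3 ≈ 24.000 mcg/mL.
Steady-state trough Cmin,ss = Cmax,ss·f ≈ 24.000 × 0.25 ≈ 6.000 mcg/mL.

6.0 mcg/mL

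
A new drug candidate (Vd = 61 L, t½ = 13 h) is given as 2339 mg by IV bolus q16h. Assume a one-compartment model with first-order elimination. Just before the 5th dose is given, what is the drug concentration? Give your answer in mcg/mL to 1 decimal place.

27.5 mcg/mL

f = (1/2)^(τ/t½) = (1/2)^(16/13) ≈ 0.4261.
C₀ = D/Vd = 2339/61 ≈ 38.344 mcg/mL.
Before the 5th dose, 4 doses have been given. Superposition: Cmin = C₀·(f + f² + … + f^4).
≈ 38.344 × (0.4261 + 0.1816 + 0.0774 + 0.0330) ≈ 38.344 × 0.7181 ≈ 27.535 mcg/mL.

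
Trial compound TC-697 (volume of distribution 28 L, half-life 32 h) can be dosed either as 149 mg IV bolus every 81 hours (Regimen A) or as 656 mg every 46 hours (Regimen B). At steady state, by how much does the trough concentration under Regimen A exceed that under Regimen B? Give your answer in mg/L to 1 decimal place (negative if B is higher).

Regimen A: f = (1/2)^(81/32) ≈ 0.1730; Cmin,ss = (149/28)·f/(1−f) ≈ 1.113 mg/L.
Regimen B: f = (1/2)^(46/32) ≈ 0.3692; Cmin,ss = (656/28)·f/(1−f) ≈ 13.712 mg/L.
Difference ≈ 1.113 − 13.712 ≈ -12.599 mg/L.

-12.6 mg/L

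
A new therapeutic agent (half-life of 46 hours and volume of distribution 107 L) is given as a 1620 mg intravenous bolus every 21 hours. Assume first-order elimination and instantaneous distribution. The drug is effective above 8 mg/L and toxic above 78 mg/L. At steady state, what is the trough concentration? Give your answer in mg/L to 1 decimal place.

τ/t½ = 21/46 ≈ 0.45652, so fraction remaining f = (1/2)^(21/46) ≈ 0.7287.
Single-dose peak C₀ = D/Vd = 1620/107 ≈ 15.140 mg/L.
Steady-state trough Cmin,ss = C₀·f/(1−f) ≈ 15.140 × 0.7287/0.2713 ≈ 40.665 mg/L.
Trough 40.7 mg/L vs MEC 8 mg/L: adequate.

40.7 mg/L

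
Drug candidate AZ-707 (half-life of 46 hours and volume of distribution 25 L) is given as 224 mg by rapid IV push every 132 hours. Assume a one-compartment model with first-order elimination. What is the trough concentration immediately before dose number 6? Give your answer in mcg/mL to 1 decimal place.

1.4 mcg/mL

f = (1/2)^(τ/t½) = (1/2)^(132/46) ≈ 0.1368.
C₀ = D/Vd = 224/25 ≈ 8.960 mcg/mL.
Before the 6th dose, 5 doses have been given. Superposition: Cmin = C₀·(f + f² + … + f^5).
≈ 8.960 × (0.1368 + 0.0187 + 0.0026 + 0.0004 + 0.0000) ≈ 8.960 × 0.1585 ≈ 1.420 mcg/mL.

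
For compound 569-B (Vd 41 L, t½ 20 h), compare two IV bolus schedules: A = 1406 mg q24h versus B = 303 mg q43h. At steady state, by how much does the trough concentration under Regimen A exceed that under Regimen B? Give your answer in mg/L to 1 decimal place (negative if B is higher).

Regimen A: f = (1/2)^(24/20) ≈ 0.4353; Cmin,ss = (1406/41)·f/(1−f) ≈ 26.435 mg/L.
Regimen B: f = (1/2)^(43/20) ≈ 0.2253; Cmin,ss = (303/41)·f/(1−f) ≈ 2.149 mg/L.
Difference ≈ 26.435 − 2.149 ≈ 24.286 mg/L.

24.3 mg/L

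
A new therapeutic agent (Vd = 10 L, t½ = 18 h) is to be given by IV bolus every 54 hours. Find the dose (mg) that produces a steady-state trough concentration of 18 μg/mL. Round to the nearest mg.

τ/t½ = 54/18 ≈ 3, so f = (1/2)^(54/18) ≈ 0.125000.
Cmin,ss = (D/Vd)·f/(1−f), so D = Cmin,ss·Vd·(1−f)/f.
D = 18 × 10 × (1−f)/f ≈ 18 × 10 × 7.00000 ≈ 1260.00 mg.

1260 mg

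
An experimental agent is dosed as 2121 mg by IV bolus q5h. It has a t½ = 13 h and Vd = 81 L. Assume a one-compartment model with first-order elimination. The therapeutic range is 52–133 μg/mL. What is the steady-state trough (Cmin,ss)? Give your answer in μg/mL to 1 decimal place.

Over one 5-h interval, 5/13 ≈ 0.38462 half-lives elapse, leaving f ≈ 0.7660 of each dose.
At steady state, accumulation factor R = 1/(1 − e^(−kτ)) ≈ 4.2735.
Single-dose peak C₀ = D/Vd = 2121/81 ≈ 26.185 μg/mL.
Steady-state peak Cmax,ss = C₀·R ≈ 26.185 × 4.2735 ≈ 111.902 μg/mL.
One interval later, Cmin,ss = Cmax,ss·e^(−kτ) ≈ 111.902 × 0.7660 ≈ 85.717 μg/mL.
Trough 85.7 μg/mL vs MEC 52 μg/mL: adequate.

85.7 μg/mL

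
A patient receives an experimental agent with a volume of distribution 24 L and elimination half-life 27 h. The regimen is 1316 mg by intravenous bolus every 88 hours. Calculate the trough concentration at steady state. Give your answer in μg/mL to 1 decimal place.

k = ln2/t½ = ln2/27 ≈ 0.025672 h⁻¹; fraction remaining f = e^(−kτ) = e^(−0.025672×88) ≈ 0.1044.
At steady state, accumulation factor R = 1/(1 − e^(−kτ)) ≈ 1.1166.
Each bolus raises the concentration by D/Vd = 1316/24 ≈ 54.833 μg/mL.
Steady-state peak Cmax,ss = C₀·R ≈ 54.833 × 1.1166 ≈ 61.227 μg/mL.
Steady-state trough Cmin,ss = Cmax,ss·f ≈ 61.227 × 0.1044 ≈ 6.392 μg/mL.

6.4 μg/mL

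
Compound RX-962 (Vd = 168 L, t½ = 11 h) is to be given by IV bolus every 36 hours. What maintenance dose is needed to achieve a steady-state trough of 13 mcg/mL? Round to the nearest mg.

18924 mg

τ/t½ = 36/11 ≈ 3.2727, so f = (1/2)^(36/11) ≈ 0.103469.
Cmin,ss = (D/Vd)·f/(1−f), so D = Cmin,ss·Vd·(1−f)/f.
D = 13 × 168 × (1−f)/f ≈ 13 × 168 × 8.66473 ≈ 18923.77 mg.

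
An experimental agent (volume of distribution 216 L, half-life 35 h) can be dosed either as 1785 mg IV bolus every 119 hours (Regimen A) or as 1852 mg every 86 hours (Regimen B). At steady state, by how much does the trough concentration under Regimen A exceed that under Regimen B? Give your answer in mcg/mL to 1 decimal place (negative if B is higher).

Regimen A: f = (1/2)^(119/35) ≈ 0.0947; Cmin,ss = (1785/216)·f/(1−f) ≈ 0.864 mcg/mL.
Regimen B: f = (1/2)^(86/35) ≈ 0.1821; Cmin,ss = (1852/216)·f/(1−f) ≈ 1.909 mcg/mL.
Difference ≈ 0.864 − 1.909 ≈ -1.045 mcg/mL.

-1.0 mcg/mL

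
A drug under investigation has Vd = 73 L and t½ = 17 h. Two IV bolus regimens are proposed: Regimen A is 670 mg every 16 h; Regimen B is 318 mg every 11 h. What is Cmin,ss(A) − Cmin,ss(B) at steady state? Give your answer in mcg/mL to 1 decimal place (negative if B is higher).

2.3 mcg/mL

Regimen A: f = (1/2)^(16/17) ≈ 0.5208; Cmin,ss = (670/73)·f/(1−f) ≈ 9.975 mcg/mL.
Regimen B: f = (1/2)^(11/17) ≈ 0.6386; Cmin,ss = (318/73)·f/(1−f) ≈ 7.697 mcg/mL.
Difference ≈ 9.975 − 7.697 ≈ 2.278 mcg/mL.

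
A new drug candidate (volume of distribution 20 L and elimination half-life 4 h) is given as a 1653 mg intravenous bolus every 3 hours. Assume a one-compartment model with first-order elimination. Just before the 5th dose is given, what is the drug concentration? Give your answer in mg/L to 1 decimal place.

106.1 mg/L

f = (1/2)^(τ/t½) = (1/2)^(3/4) ≈ 0.5946.
C₀ = D/Vd = 1653/20 ≈ 82.650 mg/L.
Before the 5th dose, 4 doses have been given. Superposition: Cmin = C₀·(f + f² + … + f^4).
≈ 82.650 × (0.5946 + 0.3535 + 0.2102 + 0.1250) ≈ 82.650 × 1.2833 ≈ 106.065 mg/L.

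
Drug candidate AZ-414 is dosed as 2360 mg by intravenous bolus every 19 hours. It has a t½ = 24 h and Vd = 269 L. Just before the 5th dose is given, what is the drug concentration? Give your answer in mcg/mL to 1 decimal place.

10.7 mcg/mL

f = (1/2)^(τ/t½) = (1/2)^(19/24) ≈ 0.5777.
C₀ = D/Vd = 2360/269 ≈ 8.773 mcg/mL.
Before the 5th dose, 4 doses have been given. Superposition: Cmin = C₀·(f + f² + … + f^4).
≈ 8.773 × (0.5777 + 0.3337 + 0.1928 + 0.1114) ≈ 8.773 × 1.2156 ≈ 10.664 mcg/mL.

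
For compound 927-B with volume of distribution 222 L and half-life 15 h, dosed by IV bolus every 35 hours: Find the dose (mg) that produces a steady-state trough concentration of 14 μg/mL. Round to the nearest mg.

12555 mg

τ/t½ = 35/15 ≈ 2.3333, so f = (1/2)^(35/15) ≈ 0.198425.
Cmin,ss = (D/Vd)·f/(1−f), so D = Cmin,ss·Vd·(1−f)/f.
D = 14 × 222 × (1−f)/f ≈ 14 × 222 × 4.03969 ≈ 12555.36 mg.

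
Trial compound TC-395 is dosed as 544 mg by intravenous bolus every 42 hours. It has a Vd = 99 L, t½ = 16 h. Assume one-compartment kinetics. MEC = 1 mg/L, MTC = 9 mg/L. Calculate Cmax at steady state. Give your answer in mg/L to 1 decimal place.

τ/t½ = 42/16 ≈ 2.625, so fraction remaining f = (1/2)^(42/16) ≈ 0.1621.
Accumulation ratio R = 1/(1 − f) ≈ 1/0.8379 ≈ 1.1935.
Each bolus raises the concentration by D/Vd = 544/99 ≈ 5.495 mg/L.
Steady-state peak Cmax,ss = C₀·R ≈ 5.495 × 1.1935 ≈ 6.558 mg/L.
Peak 6.6 mg/L vs MTC 9 mg/L: below toxic threshold.

6.6 mg/L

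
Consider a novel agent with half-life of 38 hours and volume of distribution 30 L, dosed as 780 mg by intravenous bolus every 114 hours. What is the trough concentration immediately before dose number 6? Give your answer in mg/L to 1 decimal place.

f = (1/2)^(τ/t½) = (1/2)^(114/38) ≈ 0.1250.
C₀ = D/Vd = 780/30 ≈ 26.000 mg/L.
Before the 6th dose, 5 doses have been given. Superposition: Cmin = C₀·(f + f² + … + f^5).
≈ 26.000 × (0.1250 + 0.0156 + 0.0020 + 0.0002 + 0.0000) ≈ 26.000 × 0.1428 ≈ 3.713 mg/L.

3.7 mg/L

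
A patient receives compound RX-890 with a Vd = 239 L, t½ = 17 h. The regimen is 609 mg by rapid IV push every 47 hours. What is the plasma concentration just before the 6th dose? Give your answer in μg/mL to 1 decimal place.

f = (1/2)^(τ/t½) = (1/2)^(47/17) ≈ 0.1471.
C₀ = D/Vd = 609/239 ≈ 2.548 μg/mL.
Before the 6th dose, 5 doses have been given. Superposition: Cmin = C₀·(f + f² + … + f^5).
≈ 2.548 × (0.1471 + 0.0216 + 0.0032 + 0.0005 + 0.0001) ≈ 2.548 × 0.1725 ≈ 0.440 μg/mL.

0.4 μg/mL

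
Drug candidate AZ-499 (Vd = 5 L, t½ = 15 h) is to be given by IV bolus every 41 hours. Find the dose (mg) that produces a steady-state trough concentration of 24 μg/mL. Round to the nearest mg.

678 mg

τ/t½ = 41/15 ≈ 2.7333, so f = (1/2)^(41/15) ≈ 0.150378.
Cmin,ss = (D/Vd)·f/(1−f), so D = Cmin,ss·Vd·(1−f)/f.
D = 24 × 5 × (1−f)/f ≈ 24 × 5 × 5.64991 ≈ 677.99 mg.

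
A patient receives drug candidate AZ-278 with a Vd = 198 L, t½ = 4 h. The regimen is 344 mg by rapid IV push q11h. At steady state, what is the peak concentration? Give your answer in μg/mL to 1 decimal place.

Over one 11-h interval, 11/4 ≈ 2.75 half-lives elapse, leaving f ≈ 0.1487 of each dose.
Accumulation ratio R = 1/(1 − f) ≈ 1/0.8513 ≈ 1.1747.
Each bolus raises the concentration by D/Vd = 344/198 ≈ 1.737 μg/mL.
Cmax,ss = C₀/(1 − f) ≈ 1.737/0.8513 ≈ 2.040 μg/mL.

2.0 μg/mL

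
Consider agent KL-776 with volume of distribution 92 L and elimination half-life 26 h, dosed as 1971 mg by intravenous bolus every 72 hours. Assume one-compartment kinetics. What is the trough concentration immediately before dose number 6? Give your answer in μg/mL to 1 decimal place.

3.7 μg/mL

f = (1/2)^(τ/t½) = (1/2)^(72/26) ≈ 0.1467.
C₀ = D/Vd = 1971/92 ≈ 21.424 μg/mL.
Before the 6th dose, 5 doses have been given. Superposition: Cmin = C₀·(f + f² + … + f^5).
≈ 21.424 × (0.1467 + 0.0215 + 0.0032 + 0.0005 + 0.0001) ≈ 21.424 × 0.1720 ≈ 3.685 μg/mL.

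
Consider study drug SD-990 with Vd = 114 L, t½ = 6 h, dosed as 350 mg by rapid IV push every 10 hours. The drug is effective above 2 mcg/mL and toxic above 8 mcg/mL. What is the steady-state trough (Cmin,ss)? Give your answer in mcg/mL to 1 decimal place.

τ/t½ = 10/6 ≈ 1.6667, so fraction remaining f = (1/2)^(10/6) ≈ 0.3150.
At steady state, accumulation factor R = 1/(1 − e^(−kτ)) ≈ 1.4599.
Each bolus raises the concentration by D/Vd = 350/114 ≈ 3.070 mcg/mL.
Cmax,ss = C₀/(1 − f) ≈ 3.070/0.6850 ≈ 4.482 mcg/mL.
Steady-state trough Cmin,ss = Cmax,ss·f ≈ 4.482 × 0.3150 ≈ 1.412 mcg/mL.
Trough 1.4 mcg/mL vs MEC 2 mcg/mL: subtherapeutic.

1.4 mcg/mL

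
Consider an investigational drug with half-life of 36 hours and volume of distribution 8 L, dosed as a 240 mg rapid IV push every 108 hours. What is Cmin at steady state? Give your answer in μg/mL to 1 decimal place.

4.3 μg/mL

τ = 108 h = 3 half-lives, so f = (1/2)^3 = 0.125.
Accumulation ratio R = 1/(1 − f) = 1/0.875 = 8/7.
Single-dose peak C₀ = D/Vd = 240/8 = 30 μg/mL.
Steady-state peak Cmax,ss = C₀·R = 30 × 8/7 ≈ 34.286 μg/mL.
Steady-state trough Cmin,ss = Cmax,ss·f ≈ 34.286 × 0.125 ≈ 4.286 μg/mL.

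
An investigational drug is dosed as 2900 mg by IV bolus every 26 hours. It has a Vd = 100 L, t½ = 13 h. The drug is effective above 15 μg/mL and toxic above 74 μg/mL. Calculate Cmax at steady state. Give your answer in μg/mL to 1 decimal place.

τ = 26 h = 2 half-lives, so f = (1/2)^2 = 0.25.
Accumulation ratio R = 1/(1 − f) = 1/0.75 = 4/3.
Single-dose peak C₀ = D/Vd = 2900/100 = 29 μg/mL.
Steady-state peak Cmax,ss = C₀·R = 29 × 4/3 ≈ 38.667 μg/mL.
Peak 38.7 μg/mL vs MTC 74 μg/mL: below toxic threshold.

38.7 μg/mL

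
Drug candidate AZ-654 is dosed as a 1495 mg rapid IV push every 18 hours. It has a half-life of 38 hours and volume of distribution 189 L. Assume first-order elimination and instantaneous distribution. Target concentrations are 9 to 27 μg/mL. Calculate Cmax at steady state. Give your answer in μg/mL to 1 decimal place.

28.3 μg/mL

τ/t½ = 18/38 ≈ 0.47368, so fraction remaining f = (1/2)^(18/38) ≈ 0.7201.
At steady state, accumulation factor R = 1/(1 − e^(−kτ)) ≈ 3.5727.
Each bolus raises the concentration by D/Vd = 1495/189 ≈ 7.910 μg/mL.
Cmax,ss = C₀/(1 − f) ≈ 7.910/0.2799 ≈ 28.260 μg/mL.
Peak 28.3 μg/mL vs MTC 27 μg/mL: exceeds toxic threshold.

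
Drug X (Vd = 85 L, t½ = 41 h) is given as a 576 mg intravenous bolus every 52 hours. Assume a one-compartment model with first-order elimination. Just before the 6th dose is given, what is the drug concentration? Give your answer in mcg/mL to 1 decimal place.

4.8 mcg/mL

f = (1/2)^(τ/t½) = (1/2)^(52/41) ≈ 0.4152.
C₀ = D/Vd = 576/85 ≈ 6.776 mcg/mL.
Before the 6th dose, 5 doses have been given. Superposition: Cmin = C₀·(f + f² + … + f^5).
≈ 6.776 × (0.4152 + 0.1724 + 0.0716 + 0.0297 + 0.0123) ≈ 6.776 × 0.7012 ≈ 4.751 mcg/mL.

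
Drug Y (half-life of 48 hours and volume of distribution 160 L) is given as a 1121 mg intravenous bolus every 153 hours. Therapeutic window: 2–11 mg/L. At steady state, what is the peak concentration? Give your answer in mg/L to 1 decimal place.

7.9 mg/L

k = ln2/t½ = ln2/48 ≈ 0.014441 h⁻¹; fraction remaining f = e^(−kτ) = e^(−0.014441×153) ≈ 0.1098.
At steady state, accumulation factor R = 1/(1 − e^(−kτ)) ≈ 1.1233.
Single-dose peak C₀ = D/Vd = 1121/160 ≈ 7.006 mg/L.
Steady-state peak Cmax,ss = C₀·R ≈ 7.006 × 1.1233 ≈ 7.870 mg/L.
Peak 7.9 mg/L vs MTC 11 mg/L: below toxic threshold.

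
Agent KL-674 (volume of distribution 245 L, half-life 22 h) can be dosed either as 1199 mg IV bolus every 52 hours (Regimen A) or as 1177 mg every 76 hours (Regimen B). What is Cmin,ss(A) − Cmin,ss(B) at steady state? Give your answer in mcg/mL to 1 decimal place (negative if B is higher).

Regimen A: f = (1/2)^(52/22) ≈ 0.1943; Cmin,ss = (1199/245)·f/(1−f) ≈ 1.180 mcg/mL.
Regimen B: f = (1/2)^(76/22) ≈ 0.0912; Cmin,ss = (1177/245)·f/(1−f) ≈ 0.482 mcg/mL.
Difference ≈ 1.180 − 0.482 ≈ 0.698 mcg/mL.

0.7 mcg/mL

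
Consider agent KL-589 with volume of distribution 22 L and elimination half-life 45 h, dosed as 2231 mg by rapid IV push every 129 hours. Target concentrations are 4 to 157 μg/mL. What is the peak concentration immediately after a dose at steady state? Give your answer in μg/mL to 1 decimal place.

117.5 μg/mL

Over one 129-h interval, 129/45 ≈ 2.8667 half-lives elapse, leaving f ≈ 0.1371 of each dose.
Accumulation ratio R = 1/(1 − f) ≈ 1/0.8629 ≈ 1.1589.
Single-dose peak C₀ = D/Vd = 2231/22 ≈ 101.409 μg/mL.
Cmax,ss = C₀/(1 − f) ≈ 101.409/0.8629 ≈ 117.521 μg/mL.
Peak 117.5 μg/mL vs MTC 157 μg/mL: below toxic threshold.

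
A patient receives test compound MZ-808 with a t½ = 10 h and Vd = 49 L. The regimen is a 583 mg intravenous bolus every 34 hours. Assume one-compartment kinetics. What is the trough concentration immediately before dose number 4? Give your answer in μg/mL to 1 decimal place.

1.2 μg/mL

f = (1/2)^(τ/t½) = (1/2)^(34/10) ≈ 0.0947.
C₀ = D/Vd = 583/49 ≈ 11.898 μg/mL.
Before the 4th dose, 3 doses have been given. Superposition: Cmin = C₀·(f + f² + … + f^3).
≈ 11.898 × (0.0947 + 0.0090 + 0.0008) ≈ 11.898 × 0.1045 ≈ 1.243 μg/mL.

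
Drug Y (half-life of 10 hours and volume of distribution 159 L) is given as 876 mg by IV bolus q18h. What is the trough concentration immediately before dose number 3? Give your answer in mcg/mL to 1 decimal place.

2.0 mcg/mL

f = (1/2)^(τ/t½) = (1/2)^(18/10) ≈ 0.2872.
C₀ = D/Vd = 876/159 ≈ 5.509 mcg/mL.
Before the 3rd dose, 2 doses have been given. Superposition: Cmin = C₀·(f + f²).
≈ 5.509 × (0.2872 + 0.0825) ≈ 5.509 × 0.3697 ≈ 2.037 mcg/mL.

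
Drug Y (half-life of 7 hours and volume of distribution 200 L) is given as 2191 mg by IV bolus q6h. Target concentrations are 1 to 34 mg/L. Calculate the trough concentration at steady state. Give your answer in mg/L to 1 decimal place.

k = ln2/t½ = ln2/7 ≈ 0.099021 h⁻¹; fraction remaining f = e^(−kτ) = e^(−0.099021×6) ≈ 0.5520.
At steady state, accumulation factor R = 1/(1 − e^(−kτ)) ≈ 2.2321.
Each bolus raises the concentration by D/Vd = 2191/200 ≈ 10.955 mg/L.
Cmax,ss = C₀/(1 − f) ≈ 10.955/0.4480 ≈ 24.453 mg/L.
Steady-state trough Cmin,ss = Cmax,ss·f ≈ 24.453 × 0.5520 ≈ 13.498 mg/L.
Trough 13.5 mg/L vs MEC 1 mg/L: adequate.

13.5 mg/L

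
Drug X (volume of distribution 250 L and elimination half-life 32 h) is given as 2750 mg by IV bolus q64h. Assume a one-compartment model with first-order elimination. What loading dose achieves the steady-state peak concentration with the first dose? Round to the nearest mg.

3667 mg

f = (1/2)^(64/32) ≈ 0.250000; accumulation ratio R = 1/(1−f) ≈ 1.33333.
Loading dose to hit Cmax,ss on first dose: D_load = D_maint·R ≈ 2750 × 1.33333 ≈ 3666.66 mg.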